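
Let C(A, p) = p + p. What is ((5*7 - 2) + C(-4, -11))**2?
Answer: 121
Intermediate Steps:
C(A, p) = 2*p
((5*7 - 2) + C(-4, -11))**2 = ((5*7 - 2) + 2*(-11))**2 = ((35 - 2) - 22)**2 = (33 - 22)**2 = 11**2 = 121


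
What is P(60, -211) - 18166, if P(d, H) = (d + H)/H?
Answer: -3832875/211 ≈ -18165.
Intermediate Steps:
P(d, H) = (H + d)/H
P(60, -211) - 18166 = (-211 + 60)/(-211) - 18166 = -1/211*(-151) - 18166 = 151/211 - 18166 = -3832875/211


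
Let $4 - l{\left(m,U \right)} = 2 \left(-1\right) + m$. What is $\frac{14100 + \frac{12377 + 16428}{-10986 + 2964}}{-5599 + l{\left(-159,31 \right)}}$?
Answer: $- \frac{16154485}{6227364} \approx -2.5941$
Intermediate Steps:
$l{\left(m,U \right)} = 6 - m$ ($l{\left(m,U \right)} = 4 - \left(2 \left(-1\right) + m\right) = 4 - \left(-2 + m\right) = 6 - m$)
$\frac{14100 + \frac{12377 + 16428}{-10986 + 2964}}{-5599 + l{\left(-159,31 \right)}} = \frac{14100 + \frac{12377 + 16428}{-10986 + 2964}}{-5599 + \left(6 - -159\right)} = \frac{14100 + \frac{28805}{-8022}}{-5599 + \left(6 + 159\right)} = \frac{14100 + 28805 \left(- \frac{1}{8022}\right)}{-5599 + 165} = \frac{14100 - \frac{4115}{1146}}{-5434} = \frac{16154485}{1146} \left(- \frac{1}{5434}\right) = - \frac{16154485}{6227364}$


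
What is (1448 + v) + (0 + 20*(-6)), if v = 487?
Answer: 1815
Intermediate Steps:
(1448 + v) + (0 + 20*(-6)) = (1448 + 487) + (0 + 20*(-6)) = 1935 + (0 - 120) = 1935 - 120 = 1815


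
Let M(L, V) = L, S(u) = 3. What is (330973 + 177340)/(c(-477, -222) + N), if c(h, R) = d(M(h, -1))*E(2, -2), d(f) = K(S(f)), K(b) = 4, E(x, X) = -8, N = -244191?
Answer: -508313/244223 ≈ -2.0813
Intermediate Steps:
d(f) = 4
c(h, R) = -32 (c(h, R) = 4*(-8) = -32)
(330973 + 177340)/(c(-477, -222) + N) = (330973 + 177340)/(-32 - 244191) = 508313/(-244223) = 508313*(-1/244223) = -508313/244223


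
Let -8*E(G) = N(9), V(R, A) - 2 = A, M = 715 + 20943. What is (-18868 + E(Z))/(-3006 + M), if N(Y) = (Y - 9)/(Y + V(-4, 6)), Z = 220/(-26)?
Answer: -4717/4663 ≈ -1.0116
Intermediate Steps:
M = 21658
V(R, A) = 2 + A
Z = -110/13 (Z = 220*(-1/26) = -110/13 ≈ -8.4615)
N(Y) = (-9 + Y)/(8 + Y) (N(Y) = (Y - 9)/(Y + (2 + 6)) = (-9 + Y)/(Y + 8) = (-9 + Y)/(8 + Y))
E(G) = 0 (E(G) = -(-9 + 9)/(8*(8 + 9)) = -0/(8*17) = -0/136 = -⅛*0 = 0)
(-18868 + E(Z))/(-3006 + M) = (-18868 + 0)/(-3006 + 21658) = -18868/18652 = -18868*1/18652 = -4717/4663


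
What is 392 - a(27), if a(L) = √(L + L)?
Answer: 392 - 3*√6 ≈ 384.65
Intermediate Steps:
a(L) = √2*√L (a(L) = √(2*L) = √2*√L)
392 - a(27) = 392 - √2*√27 = 392 - √2*3*√3 = 392 - 3*√6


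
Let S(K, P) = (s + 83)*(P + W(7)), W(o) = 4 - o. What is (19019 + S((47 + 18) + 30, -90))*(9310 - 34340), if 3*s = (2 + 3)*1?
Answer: -278959350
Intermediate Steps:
s = 5/3 (s = ((2 + 3)*1)/3 = (5*1)/3 = (⅓)*5 = 5/3 ≈ 1.6667)
S(K, P) = -254 + 254*P/3 (S(K, P) = (5/3 + 83)*(P + (4 - 1*7)) = 254*(P + (4 - 7))/3 = 254*(P - 3)/3 = 254*(-3 + P)/3 = -254 + 254*P/3)
(19019 + S((47 + 18) + 30, -90))*(9310 - 34340) = (19019 + (-254 + (254/3)*(-90)))*(9310 - 34340) = (19019 + (-254 - 7620))*(-25030) = (19019 - 7874)*(-25030) = 11145*(-25030) = -278959350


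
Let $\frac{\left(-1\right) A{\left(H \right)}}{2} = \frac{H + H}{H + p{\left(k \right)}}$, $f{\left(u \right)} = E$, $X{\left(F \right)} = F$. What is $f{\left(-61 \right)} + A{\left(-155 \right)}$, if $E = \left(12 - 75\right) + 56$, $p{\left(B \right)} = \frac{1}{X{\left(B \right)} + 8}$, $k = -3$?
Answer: $- \frac{4259}{387} \approx -11.005$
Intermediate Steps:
$p{\left(B \right)} = \frac{1}{8 + B}$ ($p{\left(B \right)} = \frac{1}{B + 8} = \frac{1}{8 + B}$)
$E = -7$ ($E = -63 + 56 = -7$)
$f{\left(u \right)} = -7$
$A{\left(H \right)} = - \frac{4 H}{\frac{1}{5} + H}$ ($A{\left(H \right)} = - 2 \frac{H + H}{H + \frac{1}{8 - 3}} = - 2 \frac{2 H}{H + \frac{1}{5}} = - 2 \frac{2 H}{\frac{1}{5} + H} = - \frac{4 H}{\frac{1}{5} + H}$)
$f{\left(-61 \right)} + A{\left(-155 \right)} = -7 - - \frac{3100}{1 + 5 \left(-155\right)} = -7 - - \frac{3100}{1 - 775} = -7 - - \frac{3100}{-774} = -7 - \left(-3100\right) \left(- \frac{1}{774}\right) = -7 - \frac{1550}{387} = - \frac{4259}{387}$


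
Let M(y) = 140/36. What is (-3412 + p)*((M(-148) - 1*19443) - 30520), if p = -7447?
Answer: 4882553888/9 ≈ 5.4251e+8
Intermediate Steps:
M(y) = 35/9 (M(y) = 140*(1/36) = 35/9)
(-3412 + p)*((M(-148) - 1*19443) - 30520) = (-3412 - 7447)*((35/9 - 1*19443) - 30520) = -10859*((35/9 - 19443) - 30520) = -10859*(-174952/9 - 30520) = -10859*(-449632/9) = 4882553888/9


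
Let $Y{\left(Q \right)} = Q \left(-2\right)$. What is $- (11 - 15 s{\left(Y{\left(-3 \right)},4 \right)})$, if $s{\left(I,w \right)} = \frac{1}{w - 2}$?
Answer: $- \frac{7}{2} \approx -3.5$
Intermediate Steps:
$Y{\left(Q \right)} = - 2 Q$
$s{\left(I,w \right)} = \frac{1}{-2 + w}$
$- (11 - 15 s{\left(Y{\left(-3 \right)},4 \right)}) = - (11 - \frac{15}{-2 + 4}) = - (11 - \frac{15}{2}) = \left(-1\right) \frac{7}{2} = - \frac{7}{2}$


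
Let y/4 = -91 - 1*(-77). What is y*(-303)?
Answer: 16968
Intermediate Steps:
y = -56 (y = 4*(-91 - 1*(-77)) = 4*(-91 + 77) = 4*(-14) = -56)
y*(-303) = -56*(-303) = 16968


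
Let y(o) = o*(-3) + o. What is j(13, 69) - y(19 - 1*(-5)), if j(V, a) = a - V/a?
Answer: 8060/69 ≈ 116.81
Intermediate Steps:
y(o) = -2*o (y(o) = -3*o + o = -2*o)
j(V, a) = a - V/a
j(13, 69) - y(19 - 1*(-5)) = (69 - 1*13/69) - (-2)*(19 - 1*(-5)) = (69 - 1*13*1/69) - (-2)*(19 + 5) = (69 - 13/69) - (-2)*24 = 4748/69 - 1*(-48) = 4748/69 + 48 = 8060/69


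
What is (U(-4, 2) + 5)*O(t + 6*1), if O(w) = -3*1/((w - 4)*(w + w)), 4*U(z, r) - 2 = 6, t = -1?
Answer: -21/10 ≈ -2.1000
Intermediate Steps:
U(z, r) = 2 (U(z, r) = 1/2 + (1/4)*6 = 1/2 + 3/2 = 2)
O(w) = -3/(2*w*(-4 + w)) (O(w) = -3*1/(2*w*(-4 + w)) = -3/(2*w*(-4 + w)))
(U(-4, 2) + 5)*O(t + 6*1) = (2 + 5)*(-3/(2*(-1 + 6*1)*(-4 + (-1 + 6*1)))) = 7*(-3/(2*(-1 + 6)*(-4 + (-1 + 6)))) = 7*(-3/2/(5*(-4 + 5))) = 7*(-3/2*1/5/1) = 7*(-3/2*1/5*1) = 7*(-3/10) = -21/10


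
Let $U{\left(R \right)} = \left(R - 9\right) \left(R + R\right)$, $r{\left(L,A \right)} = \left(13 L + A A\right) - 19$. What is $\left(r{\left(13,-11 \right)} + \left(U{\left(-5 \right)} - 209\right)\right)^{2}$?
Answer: $40804$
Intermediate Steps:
$r{\left(L,A \right)} = -19 + A^{2} + 13 L$ ($r{\left(L,A \right)} = \left(13 L + A^{2}\right) - 19 = \left(A^{2} + 13 L\right) - 19 = -19 + A^{2} + 13 L$)
$U{\left(R \right)} = 2 R \left(-9 + R\right)$ ($U{\left(R \right)} = \left(-9 + R\right) 2 R = 2 R \left(-9 + R\right)$)
$\left(r{\left(13,-11 \right)} + \left(U{\left(-5 \right)} - 209\right)\right)^{2} = \left(\left(-19 + \left(-11\right)^{2} + 13 \cdot 13\right) - \left(209 + 10 \left(-9 - 5\right)\right)\right)^{2} = \left(\left(-19 + 121 + 169\right) - \left(209 + 10 \left(-14\right)\right)\right)^{2} = \left(271 + \left(140 - 209\right)\right)^{2} = \left(271 - 69\right)^{2} = 202^{2} = 40804$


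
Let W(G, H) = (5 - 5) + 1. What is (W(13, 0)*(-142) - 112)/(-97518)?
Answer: 127/48759 ≈ 0.0026046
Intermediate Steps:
W(G, H) = 1 (W(G, H) = 0 + 1 = 1)
(W(13, 0)*(-142) - 112)/(-97518) = (1*(-142) - 112)/(-97518) = (-142 - 112)*(-1/97518) = -254*(-1/97518) = 127/48759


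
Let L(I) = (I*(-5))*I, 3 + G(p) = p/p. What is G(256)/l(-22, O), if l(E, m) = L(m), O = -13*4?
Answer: 1/6760 ≈ 0.00014793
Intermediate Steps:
G(p) = -2 (G(p) = -3 + p/p = -3 + 1 = -2)
O = -52
L(I) = -5*I**2 (L(I) = (-5*I)*I = -5*I**2)
l(E, m) = -5*m**2
G(256)/l(-22, O) = -2/((-5*(-52)**2)) = -2/((-5*2704)) = -2/(-13520) = -2*(-1/13520) = 1/6760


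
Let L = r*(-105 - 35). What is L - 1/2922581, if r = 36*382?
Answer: -5626786747681/2922581 ≈ -1.9253e+6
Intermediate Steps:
r = 13752
L = -1925280 (L = 13752*(-105 - 35) = 13752*(-140) = -1925280)
L - 1/2922581 = -1925280 - 1/2922581 = -5626786747681/2922581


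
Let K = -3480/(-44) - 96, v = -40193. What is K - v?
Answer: 441937/11 ≈ 40176.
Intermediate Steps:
K = -186/11 (K = -3480*(-1)/44 - 96 = -60*(-29/22) - 96 = 870/11 - 96 = -186/11 ≈ -16.909)
K - v = -186/11 - 1*(-40193) = -186/11 + 40193 = 441937/11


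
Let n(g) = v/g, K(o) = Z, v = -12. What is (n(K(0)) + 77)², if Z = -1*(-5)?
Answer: 139129/25 ≈ 5565.2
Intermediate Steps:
Z = 5
K(o) = 5
n(g) = -12/g
(n(K(0)) + 77)² = (-12/5 + 77)² = (373/5)² = 139129/25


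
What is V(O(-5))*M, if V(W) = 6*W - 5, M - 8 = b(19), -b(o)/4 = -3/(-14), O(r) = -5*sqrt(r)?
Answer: -250/7 - 1500*I*sqrt(5)/7 ≈ -35.714 - 479.16*I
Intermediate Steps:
b(o) = -6/7 (b(o) = -(-12)/(-14) = -(-12)*(-1)/14 = -4*3/14 = -6/7)
M = 50/7 (M = 8 - 6/7 = 50/7 ≈ 7.1429)
V(W) = -5 + 6*W
V(O(-5))*M = (-5 + 6*(-5*I*sqrt(5)))*(50/7) = (-5 - 30*I*sqrt(5))*(50/7) = -250/7 - 1500*I*sqrt(5)/7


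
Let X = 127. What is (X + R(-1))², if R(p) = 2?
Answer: 16641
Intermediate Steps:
(X + R(-1))² = (127 + 2)² = 129² = 16641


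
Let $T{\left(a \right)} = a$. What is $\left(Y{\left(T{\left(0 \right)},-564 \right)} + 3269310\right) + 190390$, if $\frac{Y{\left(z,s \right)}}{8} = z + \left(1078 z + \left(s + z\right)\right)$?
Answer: $3455188$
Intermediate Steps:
$Y{\left(z,s \right)} = 8 s + 8640 z$ ($Y{\left(z,s \right)} = 8 \left(z + \left(1078 z + \left(s + z\right)\right)\right) = 8 \left(z + \left(s + 1079 z\right)\right) = 8 \left(s + 1080 z\right) = 8 s + 8640 z$)
$\left(Y{\left(T{\left(0 \right)},-564 \right)} + 3269310\right) + 190390 = \left(\left(8 \left(-564\right) + 8640 \cdot 0\right) + 3269310\right) + 190390 = \left(\left(-4512 + 0\right) + 3269310\right) + 190390 = \left(-4512 + 3269310\right) + 190390 = 3264798 + 190390 = 3455188$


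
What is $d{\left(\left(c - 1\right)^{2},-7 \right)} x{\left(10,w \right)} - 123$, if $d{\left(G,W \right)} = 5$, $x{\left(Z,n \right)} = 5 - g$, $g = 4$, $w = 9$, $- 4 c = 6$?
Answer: $-118$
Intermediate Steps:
$c = - \frac{3}{2}$ ($c = \left(- \frac{1}{4}\right) 6 = - \frac{3}{2} \approx -1.5$)
$x{\left(Z,n \right)} = 1$ ($x{\left(Z,n \right)} = 5 - 4 = 1$)
$d{\left(\left(c - 1\right)^{2},-7 \right)} x{\left(10,w \right)} - 123 = 5 \cdot 1 - 123 = 5 - 123 = -118$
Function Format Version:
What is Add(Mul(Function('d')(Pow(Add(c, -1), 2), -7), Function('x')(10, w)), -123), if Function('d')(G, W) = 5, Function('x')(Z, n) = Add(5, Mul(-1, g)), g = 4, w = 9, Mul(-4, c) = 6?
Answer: -118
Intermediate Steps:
c = Rational(-3, 2) (c = Mul(Rational(-1, 4), 6) = Rational(-3, 2) ≈ -1.5000)
Function('x')(Z, n) = 1 (Function('x')(Z, n) = Add(5, Mul(-1, 4)) = Add(5, -4) = 1)
Add(Mul(Function('d')(Pow(Add(c, -1), 2), -7), Function('x')(10, w)), -123) = Add(Mul(5, 1), -123) = Add(5, -123) = -118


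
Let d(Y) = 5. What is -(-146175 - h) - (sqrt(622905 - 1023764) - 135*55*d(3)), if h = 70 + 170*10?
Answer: 185070 - I*sqrt(400859) ≈ 1.8507e+5 - 633.13*I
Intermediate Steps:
h = 1770 (h = 70 + 1700 = 1770)
-(-146175 - h) - (sqrt(622905 - 1023764) - 135*55*d(3)) = -(-146175 - 1*1770) - (sqrt(622905 - 1023764) - 135*55*5) = -(-146175 - 1770) - (sqrt(-400859) - 7425*5) = -1*(-147945) - (I*sqrt(400859) - 1*37125) = 147945 - (I*sqrt(400859) - 37125) = 147945 - (-37125 + I*sqrt(400859)) = 147945 + (37125 - I*sqrt(400859)) = 185070 - I*sqrt(400859)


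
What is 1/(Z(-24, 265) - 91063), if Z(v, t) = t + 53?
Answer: -1/90745 ≈ -1.1020e-5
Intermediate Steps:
Z(v, t) = 53 + t
1/(Z(-24, 265) - 91063) = 1/((53 + 265) - 91063) = 1/(318 - 91063) = 1/(-90745) = -1/90745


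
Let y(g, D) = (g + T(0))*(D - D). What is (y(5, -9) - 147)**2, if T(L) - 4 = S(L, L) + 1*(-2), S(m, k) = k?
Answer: 21609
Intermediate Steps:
T(L) = 2 + L (T(L) = 4 + (L + 1*(-2)) = 4 + (L - 2) = 4 + (-2 + L) = 2 + L)
y(g, D) = 0 (y(g, D) = (g + (2 + 0))*(D - D) = (g + 2)*0 = (2 + g)*0 = 0)
(y(5, -9) - 147)**2 = (0 - 147)**2 = (-147)**2 = 21609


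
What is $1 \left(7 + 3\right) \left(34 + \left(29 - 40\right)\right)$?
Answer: $230$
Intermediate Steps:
$1 \left(7 + 3\right) \left(34 + \left(29 - 40\right)\right) = 1 \cdot 10 \left(34 - 11\right) = 10 \cdot 23 = 230$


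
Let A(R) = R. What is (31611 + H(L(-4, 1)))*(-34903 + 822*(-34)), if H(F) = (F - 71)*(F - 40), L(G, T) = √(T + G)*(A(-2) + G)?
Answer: -2158491893 - 41858766*I*√3 ≈ -2.1585e+9 - 7.2502e+7*I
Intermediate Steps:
L(G, T) = √(G + T)*(-2 + G) (L(G, T) = √(T + G)*(-2 + G) = √(G + T)*(-2 + G))
H(F) = (-71 + F)*(-40 + F)
(31611 + H(L(-4, 1)))*(-34903 + 822*(-34)) = (31611 + (2840 + (√(-4 + 1)*(-2 - 4))² - 111*√(-4 + 1)*(-2 - 4)))*(-34903 + 822*(-34)) = (31611 + (2840 + (√(-3)*(-6))² - 111*√(-3)*(-6)))*(-34903 - 27948) = (31611 + (2840 + ((I*√3)*(-6))² - 111*I*√3*(-6)))*(-62851) = (31611 + (2840 + (-6*I*√3)² - (-666)*I*√3))*(-62851) = (31611 + (2840 - 108 + 666*I*√3))*(-62851) = (31611 + (2732 + 666*I*√3))*(-62851) = (34343 + 666*I*√3)*(-62851) = -2158491893 - 41858766*I*√3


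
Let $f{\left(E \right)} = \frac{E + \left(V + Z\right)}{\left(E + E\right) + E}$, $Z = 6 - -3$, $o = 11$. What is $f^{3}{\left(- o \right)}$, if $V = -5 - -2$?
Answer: $\frac{125}{35937} \approx 0.0034783$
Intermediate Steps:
$V = -3$ ($V = -5 + 2 = -3$)
$Z = 9$ ($Z = 6 + 3 = 9$)
$f{\left(E \right)} = \frac{6 + E}{3 E}$ ($f{\left(E \right)} = \frac{E + \left(-3 + 9\right)}{\left(E + E\right) + E} = \frac{E + 6}{2 E + E} = \frac{6 + E}{3 E}$)
$f^{3}{\left(- o \right)} = \left(\frac{6 - 11}{3 \left(\left(-1\right) 11\right)}\right)^{3} = \left(\frac{6 - 11}{3 \left(-11\right)}\right)^{3} = \left(\frac{1}{3} \left(- \frac{1}{11}\right) \left(-5\right)\right)^{3} = \left(\frac{5}{33}\right)^{3} = \frac{125}{35937}$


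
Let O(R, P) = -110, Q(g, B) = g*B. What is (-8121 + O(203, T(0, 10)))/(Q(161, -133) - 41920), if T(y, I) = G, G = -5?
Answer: 8231/63333 ≈ 0.12996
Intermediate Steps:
Q(g, B) = B*g
T(y, I) = -5
(-8121 + O(203, T(0, 10)))/(Q(161, -133) - 41920) = (-8121 - 110)/(-133*161 - 41920) = -8231/(-21413 - 41920) = -8231/(-63333) = -8231*(-1/63333) = 8231/63333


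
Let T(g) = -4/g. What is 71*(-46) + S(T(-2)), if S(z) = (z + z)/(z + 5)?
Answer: -22858/7 ≈ -3265.4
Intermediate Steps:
S(z) = 2*z/(5 + z) (S(z) = (2*z)/(5 + z) = 2*z/(5 + z))
71*(-46) + S(T(-2)) = 71*(-46) + 2*(-4/(-2))/(5 - 4/(-2)) = -3266 + 2*(-4*(-½))/(5 - 4*(-½)) = -3266 + 2*2/(5 + 2) = -3266 + 2*2/7 = -3266 + 2*2*(⅐) = -3266 + 4/7 = -22858/7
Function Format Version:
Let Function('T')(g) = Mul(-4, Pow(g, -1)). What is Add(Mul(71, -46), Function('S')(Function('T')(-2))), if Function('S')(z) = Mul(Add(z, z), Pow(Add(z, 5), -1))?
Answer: Rational(-22858, 7) ≈ -3265.4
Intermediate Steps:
Function('S')(z) = Mul(2, z, Pow(Add(5, z), -1)) (Function('S')(z) = Mul(Mul(2, z), Pow(Add(5, z), -1)) = Mul(2, z, Pow(Add(5, z), -1)))
Add(Mul(71, -46), Function('S')(Function('T')(-2))) = Add(Mul(71, -46), Mul(2, Mul(-4, Pow(-2, -1)), Pow(Add(5, Mul(-4, Pow(-2, -1))), -1))) = Add(-3266, Mul(2, Mul(-4, Rational(-1, 2)), Pow(Add(5, Mul(-4, Rational(-1, 2))), -1))) = Add(-3266, Mul(2, 2, Pow(Add(5, 2), -1))) = Add(-3266, Mul(2, 2, Pow(7, -1))) = Add(-3266, Mul(2, 2, Rational(1, 7))) = Add(-3266, Rational(4, 7)) = Rational(-22858, 7)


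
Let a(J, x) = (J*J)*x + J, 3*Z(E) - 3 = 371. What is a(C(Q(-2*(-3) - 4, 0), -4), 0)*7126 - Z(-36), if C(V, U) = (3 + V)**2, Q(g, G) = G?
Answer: 192028/3 ≈ 64009.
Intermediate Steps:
Z(E) = 374/3 (Z(E) = 1 + (1/3)*371 = 1 + 371/3 = 374/3)
a(J, x) = J + x*J**2 (a(J, x) = J**2*x + J = x*J**2 + J = J + x*J**2)
a(C(Q(-2*(-3) - 4, 0), -4), 0)*7126 - Z(-36) = ((3 + 0)**2*(1 + (3 + 0)**2*0))*7126 - 1*374/3 = (3**2*(1 + 3**2*0))*7126 - 374/3 = (9*(1 + 9*0))*7126 - 374/3 = (9*(1 + 0))*7126 - 374/3 = (9*1)*7126 - 374/3 = 9*7126 - 374/3 = 64134 - 374/3 = 192028/3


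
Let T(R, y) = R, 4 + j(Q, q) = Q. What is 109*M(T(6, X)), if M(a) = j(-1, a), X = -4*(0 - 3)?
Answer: -545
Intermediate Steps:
X = 12 (X = -4*(-3) = 12)
j(Q, q) = -4 + Q
M(a) = -5 (M(a) = -4 - 1 = -5)
109*M(T(6, X)) = 109*(-5) = -545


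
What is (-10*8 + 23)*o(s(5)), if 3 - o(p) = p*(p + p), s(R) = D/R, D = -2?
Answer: -3819/25 ≈ -152.76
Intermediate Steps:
s(R) = -2/R
o(p) = 3 - 2*p² (o(p) = 3 - p*(p + p) = 3 - p*2*p = 3 - 2*p²)
(-10*8 + 23)*o(s(5)) = (-10*8 + 23)*(3 - 2*(-2/5)²) = (-80 + 23)*(3 - 2*(-2*⅕)²) = -57*(3 - 2*(-⅖)²) = -57*(3 - 2*4/25) = -57*(3 - 8/25) = -57*67/25 = -3819/25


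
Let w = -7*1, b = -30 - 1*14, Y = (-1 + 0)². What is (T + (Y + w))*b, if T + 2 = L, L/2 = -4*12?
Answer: 4576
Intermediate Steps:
Y = 1 (Y = (-1)² = 1)
b = -44 (b = -30 - 14 = -44)
L = -96 (L = 2*(-4*12) = 2*(-48) = -96)
T = -98 (T = -2 - 96 = -98)
w = -7
(T + (Y + w))*b = (-98 + (1 - 7))*(-44) = (-98 - 6)*(-44) = -104*(-44) = 4576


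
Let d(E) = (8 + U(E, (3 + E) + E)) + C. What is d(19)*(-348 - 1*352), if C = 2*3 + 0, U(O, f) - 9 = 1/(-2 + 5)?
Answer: -49000/3 ≈ -16333.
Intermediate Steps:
U(O, f) = 28/3 (U(O, f) = 9 + 1/(-2 + 5) = 9 + 1/3 = 9 + ⅓ = 28/3)
C = 6 (C = 6 + 0 = 6)
d(E) = 70/3 (d(E) = (8 + 28/3) + 6 = 52/3 + 6 = 70/3)
d(19)*(-348 - 1*352) = 70*(-348 - 1*352)/3 = 70*(-348 - 352)/3 = (70/3)*(-700) = -49000/3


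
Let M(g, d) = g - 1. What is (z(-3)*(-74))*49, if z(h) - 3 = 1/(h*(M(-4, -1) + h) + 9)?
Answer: -362600/33 ≈ -10988.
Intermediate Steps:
M(g, d) = -1 + g
z(h) = 3 + 1/(9 + h*(-5 + h)) (z(h) = 3 + 1/(h*((-1 - 4) + h) + 9) = 3 + 1/(h*(-5 + h) + 9) = 3 + 1/(9 + h*(-5 + h)))
(z(-3)*(-74))*49 = (((28 - 15*(-3) + 3*(-3)²)/(9 + (-3)² - 5*(-3)))*(-74))*49 = (((28 + 45 + 3*9)/(9 + 9 + 15))*(-74))*49 = (((28 + 45 + 27)/33)*(-74))*49 = (((1/33)*100)*(-74))*49 = ((100/33)*(-74))*49 = -7400/33*49 = -362600/33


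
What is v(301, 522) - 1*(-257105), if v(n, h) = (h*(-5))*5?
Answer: 244055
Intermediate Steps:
v(n, h) = -25*h (v(n, h) = -5*h*5 = -25*h)
v(301, 522) - 1*(-257105) = -25*522 - 1*(-257105) = -13050 + 257105 = 244055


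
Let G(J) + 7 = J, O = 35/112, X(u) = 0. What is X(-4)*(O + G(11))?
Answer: 0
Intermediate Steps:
O = 5/16 (O = 35*(1/112) = 5/16 ≈ 0.31250)
G(J) = -7 + J
X(-4)*(O + G(11)) = 0*(5/16 + (-7 + 11)) = 0*(5/16 + 4) = 0*(69/16) = 0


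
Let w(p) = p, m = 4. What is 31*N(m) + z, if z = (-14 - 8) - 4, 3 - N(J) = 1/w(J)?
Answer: 237/4 ≈ 59.250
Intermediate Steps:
N(J) = 3 - 1/J
z = -26 (z = -22 - 4 = -26)
31*N(m) + z = 31*(3 - 1/4) - 26 = 31*(3 - 1*¼) - 26 = 31*(3 - ¼) - 26 = 31*(11/4) - 26 = 341/4 - 26 = 237/4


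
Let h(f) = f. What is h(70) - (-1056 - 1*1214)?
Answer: 2340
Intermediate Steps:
h(70) - (-1056 - 1*1214) = 70 - (-1056 - 1*1214) = 70 - (-1056 - 1214) = 70 - 1*(-2270) = 70 + 2270 = 2340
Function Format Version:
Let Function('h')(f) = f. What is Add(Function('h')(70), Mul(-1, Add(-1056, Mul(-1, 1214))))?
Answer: 2340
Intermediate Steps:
Add(Function('h')(70), Mul(-1, Add(-1056, Mul(-1, 1214)))) = Add(70, Mul(-1, Add(-1056, Mul(-1, 1214)))) = Add(70, Mul(-1, Add(-1056, -1214))) = Add(70, Mul(-1, -2270)) = Add(70, 2270) = 2340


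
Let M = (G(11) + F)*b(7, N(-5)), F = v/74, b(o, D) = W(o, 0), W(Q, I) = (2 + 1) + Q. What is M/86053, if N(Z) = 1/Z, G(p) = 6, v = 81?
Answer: 2625/3183961 ≈ 0.00082444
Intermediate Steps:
W(Q, I) = 3 + Q
b(o, D) = 3 + o
F = 81/74 ≈ 1.0946
M = 2625/37 (M = (6 + 81/74)*(3 + 7) = (525/74)*10 = 2625/37 ≈ 70.946)
M/86053 = (2625/37)/86053 = (2625/37)*(1/86053) = 2625/3183961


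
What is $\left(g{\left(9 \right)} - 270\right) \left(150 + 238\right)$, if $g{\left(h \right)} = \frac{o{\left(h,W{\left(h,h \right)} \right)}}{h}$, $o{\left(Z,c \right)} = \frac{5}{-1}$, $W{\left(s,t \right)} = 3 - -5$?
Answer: $- \frac{944780}{9} \approx -1.0498 \cdot 10^{5}$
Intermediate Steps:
$W{\left(s,t \right)} = 8$ ($W{\left(s,t \right)} = 3 + 5 = 8$)
$o{\left(Z,c \right)} = -5$ ($o{\left(Z,c \right)} = 5 \left(-1\right) = -5$)
$g{\left(h \right)} = - \frac{5}{h}$
$\left(g{\left(9 \right)} - 270\right) \left(150 + 238\right) = \left(- \frac{5}{9} - 270\right) \left(150 + 238\right) = \left(\left(-5\right) \frac{1}{9} - 270\right) 388 = \left(- \frac{5}{9} - 270\right) 388 = \left(- \frac{2435}{9}\right) 388 = - \frac{944780}{9}$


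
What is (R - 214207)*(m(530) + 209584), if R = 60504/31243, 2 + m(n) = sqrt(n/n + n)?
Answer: -1402608420492854/31243 - 20077226391*sqrt(59)/31243 ≈ -4.4898e+10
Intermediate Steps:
m(n) = -2 + sqrt(1 + n) (m(n) = -2 + sqrt(n/n + n) = -2 + sqrt(1 + n))
R = 60504/31243 (R = 60504*(1/31243) = 60504/31243 ≈ 1.9366)
(R - 214207)*(m(530) + 209584) = (60504/31243 - 214207)*((-2 + sqrt(1 + 530)) + 209584) = -6692408797*((-2 + sqrt(531)) + 209584)/31243 = -6692408797*((-2 + 3*sqrt(59)) + 209584)/31243 = -6692408797*(209582 + 3*sqrt(59))/31243 = -1402608420492854/31243 - 20077226391*sqrt(59)/31243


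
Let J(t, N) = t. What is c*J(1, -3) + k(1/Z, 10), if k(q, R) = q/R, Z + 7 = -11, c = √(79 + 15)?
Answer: -1/180 + √94 ≈ 9.6898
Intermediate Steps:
c = √94 ≈ 9.6954
Z = -18 (Z = -7 - 11 = -18)
c*J(1, -3) + k(1/Z, 10) = √94*1 + 1/(-18*10) = √94 - 1/18*⅒ = √94 - 1/180 = -1/180 + √94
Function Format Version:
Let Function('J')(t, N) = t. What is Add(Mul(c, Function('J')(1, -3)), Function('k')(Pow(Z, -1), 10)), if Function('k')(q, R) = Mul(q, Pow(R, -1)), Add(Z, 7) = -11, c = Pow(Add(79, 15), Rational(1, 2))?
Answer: Add(Rational(-1, 180), Pow(94, Rational(1, 2))) ≈ 9.6898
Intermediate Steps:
c = Pow(94, Rational(1, 2)) ≈ 9.6954
Z = -18 (Z = Add(-7, -11) = -18)
Add(Mul(c, Function('J')(1, -3)), Function('k')(Pow(Z, -1), 10)) = Add(Mul(Pow(94, Rational(1, 2)), 1), Mul(Pow(-18, -1), Pow(10, -1))) = Add(Pow(94, Rational(1, 2)), Mul(Rational(-1, 18), Rational(1, 10))) = Add(Pow(94, Rational(1, 2)), Rational(-1, 180)) = Add(Rational(-1, 180), Pow(94, Rational(1, 2)))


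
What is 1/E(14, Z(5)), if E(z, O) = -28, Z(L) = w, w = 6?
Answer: -1/28 ≈ -0.035714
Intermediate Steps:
Z(L) = 6
1/E(14, Z(5)) = 1/(-28) = -1/28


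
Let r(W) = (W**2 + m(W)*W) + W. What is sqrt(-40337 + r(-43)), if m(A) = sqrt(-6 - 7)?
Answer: sqrt(-38531 - 43*I*sqrt(13)) ≈ 0.3949 - 196.29*I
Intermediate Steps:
m(A) = I*sqrt(13) (m(A) = sqrt(-13) = I*sqrt(13))
r(W) = W + W**2 + I*W*sqrt(13) (r(W) = (W**2 + (I*sqrt(13))*W) + W = (W**2 + I*W*sqrt(13)) + W = W + W**2 + I*W*sqrt(13))
sqrt(-40337 + r(-43)) = sqrt(-40337 - 43*(1 - 43 + I*sqrt(13))) = sqrt(-40337 - 43*(-42 + I*sqrt(13))) = sqrt(-40337 + (1806 - 43*I*sqrt(13))) = sqrt(-38531 - 43*I*sqrt(13))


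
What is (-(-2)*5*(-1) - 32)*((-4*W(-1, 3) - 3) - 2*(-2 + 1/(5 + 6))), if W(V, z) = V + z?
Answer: 3318/11 ≈ 301.64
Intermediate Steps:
(-(-2)*5*(-1) - 32)*((-4*W(-1, 3) - 3) - 2*(-2 + 1/(5 + 6))) = (-(-2)*5*(-1) - 32)*((-4*(-1 + 3) - 3) - 2*(-2 + 1/(5 + 6))) = (-2*(-5)*(-1) - 32)*((-4*2 - 3) - 2*(-2 + 1/11)) = (10*(-1) - 32)*((-8 - 3) - 2*(-2 + 1/11)) = (-10 - 32)*(-11 - 2*(-21/11)) = -42*(-11 + 42/11) = -42*(-79/11) = 3318/11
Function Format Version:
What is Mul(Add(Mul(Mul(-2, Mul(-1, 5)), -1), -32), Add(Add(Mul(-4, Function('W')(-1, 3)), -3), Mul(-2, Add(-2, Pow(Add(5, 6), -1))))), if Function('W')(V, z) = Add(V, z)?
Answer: Rational(3318, 11) ≈ 301.64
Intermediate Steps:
Mul(Add(Mul(Mul(-2, Mul(-1, 5)), -1), -32), Add(Add(Mul(-4, Function('W')(-1, 3)), -3), Mul(-2, Add(-2, Pow(Add(5, 6), -1))))) = Mul(Add(Mul(Mul(-2, Mul(-1, 5)), -1), -32), Add(Add(Mul(-4, Add(-1, 3)), -3), Mul(-2, Add(-2, Pow(Add(5, 6), -1))))) = Mul(Add(Mul(Mul(-2, -5), -1), -32), Add(Add(Mul(-4, 2), -3), Mul(-2, Add(-2, Pow(11, -1))))) = Mul(Add(Mul(10, -1), -32), Add(Add(-8, -3), Mul(-2, Add(-2, Rational(1, 11))))) = Mul(Add(-10, -32), Add(-11, Mul(-2, Rational(-21, 11)))) = Mul(-42, Add(-11, Rational(42, 11))) = Mul(-42, Rational(-79, 11)) = Rational(3318, 11)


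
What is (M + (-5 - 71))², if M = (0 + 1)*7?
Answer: 4761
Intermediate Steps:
M = 7 (M = 1*7 = 7)
(M + (-5 - 71))² = (7 + (-5 - 71))² = (7 - 76)² = (-69)² = 4761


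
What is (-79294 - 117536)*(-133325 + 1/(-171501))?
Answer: 1500196979893860/57167 ≈ 2.6242e+10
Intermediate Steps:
(-79294 - 117536)*(-133325 + 1/(-171501)) = -196830*(-133325 - 1/171501) = -196830*(-22865370826/171501) = 1500196979893860/57167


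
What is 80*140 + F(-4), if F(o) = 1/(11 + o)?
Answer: 78401/7 ≈ 11200.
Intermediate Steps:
80*140 + F(-4) = 80*140 + 1/(11 - 4) = 11200 + 1/7 = 11200 + ⅐ = 78401/7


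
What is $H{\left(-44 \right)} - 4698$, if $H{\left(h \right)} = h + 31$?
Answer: $-4711$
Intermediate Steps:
$H{\left(h \right)} = 31 + h$
$H{\left(-44 \right)} - 4698 = \left(31 - 44\right) - 4698 = -13 - 4698 = -4711$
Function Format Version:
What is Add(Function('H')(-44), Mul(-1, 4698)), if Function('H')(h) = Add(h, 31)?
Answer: -4711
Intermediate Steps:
Function('H')(h) = Add(31, h)
Add(Function('H')(-44), Mul(-1, 4698)) = Add(Add(31, -44), Mul(-1, 4698)) = Add(-13, -4698) = -4711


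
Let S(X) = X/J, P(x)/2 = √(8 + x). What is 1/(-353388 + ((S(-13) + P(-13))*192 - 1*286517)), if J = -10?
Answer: -15991385/10228994200729 - 9600*I*√5/10228994200729 ≈ -1.5633e-6 - 2.0986e-9*I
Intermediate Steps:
P(x) = 2*√(8 + x)
S(X) = -X/10 (S(X) = X/(-10) = X*(-⅒) = -X/10)
1/(-353388 + ((S(-13) + P(-13))*192 - 1*286517)) = 1/(-353388 + ((-⅒*(-13) + 2*√(8 - 13))*192 - 1*286517)) = 1/(-353388 + ((13/10 + 2*√(-5))*192 - 286517)) = 1/(-353388 + ((13/10 + 2*(I*√5))*192 - 286517)) = 1/(-353388 + ((13/10 + 2*I*√5)*192 - 286517)) = 1/(-353388 + ((1248/5 + 384*I*√5) - 286517)) = 1/(-353388 + (-1431337/5 + 384*I*√5)) = 1/(-3198277/5 + 384*I*√5)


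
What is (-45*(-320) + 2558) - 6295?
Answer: 10663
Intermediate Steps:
(-45*(-320) + 2558) - 6295 = (14400 + 2558) - 6295 = 16958 - 6295 = 10663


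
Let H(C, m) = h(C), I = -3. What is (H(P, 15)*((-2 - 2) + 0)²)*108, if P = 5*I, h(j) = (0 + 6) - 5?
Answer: 1728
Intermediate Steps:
h(j) = 1 (h(j) = 6 - 5 = 1)
P = -15 (P = 5*(-3) = -15)
H(C, m) = 1
(H(P, 15)*((-2 - 2) + 0)²)*108 = (1*((-2 - 2) + 0)²)*108 = (1*(-4 + 0)²)*108 = (1*(-4)²)*108 = (1*16)*108 = 16*108 = 1728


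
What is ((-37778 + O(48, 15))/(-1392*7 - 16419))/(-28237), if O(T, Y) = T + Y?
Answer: -1985/38882349 ≈ -5.1051e-5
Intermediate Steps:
((-37778 + O(48, 15))/(-1392*7 - 16419))/(-28237) = ((-37778 + (48 + 15))/(-1392*7 - 16419))/(-28237) = ((-37778 + 63)/(-9744 - 16419))*(-1/28237) = -37715/(-26163)*(-1/28237) = -37715*(-1/26163)*(-1/28237) = (1985/1377)*(-1/28237) = -1985/38882349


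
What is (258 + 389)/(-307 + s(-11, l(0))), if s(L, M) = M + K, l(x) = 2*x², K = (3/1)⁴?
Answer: -647/226 ≈ -2.8628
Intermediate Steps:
K = 81 (K = (3*1)⁴ = 3⁴ = 81)
s(L, M) = 81 + M (s(L, M) = M + 81 = 81 + M)
(258 + 389)/(-307 + s(-11, l(0))) = (258 + 389)/(-307 + (81 + 2*0²)) = 647/(-307 + (81 + 2*0)) = 647/(-307 + (81 + 0)) = 647/(-307 + 81) = 647/(-226) = 647*(-1/226) = -647/226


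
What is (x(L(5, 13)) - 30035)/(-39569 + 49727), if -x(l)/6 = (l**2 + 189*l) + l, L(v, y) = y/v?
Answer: -825989/253950 ≈ -3.2526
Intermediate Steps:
x(l) = -1140*l - 6*l**2 (x(l) = -6*((l**2 + 189*l) + l) = -6*(l**2 + 190*l) = -1140*l - 6*l**2)
(x(L(5, 13)) - 30035)/(-39569 + 49727) = (-6*13/5*(190 + 13/5) - 30035)/(-39569 + 49727) = (-6*13*(1/5)*(190 + 13*(1/5)) - 30035)/10158 = (-6*13/5*(190 + 13/5) - 30035)*(1/10158) = (-6*13/5*963/5 - 30035)*(1/10158) = (-75114/25 - 30035)*(1/10158) = -825989/25*1/10158 = -825989/253950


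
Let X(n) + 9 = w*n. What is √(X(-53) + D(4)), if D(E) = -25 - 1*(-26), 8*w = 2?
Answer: I*√85/2 ≈ 4.6098*I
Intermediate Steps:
w = ¼ (w = (⅛)*2 = ¼ ≈ 0.25000)
D(E) = 1 (D(E) = -25 + 26 = 1)
X(n) = -9 + n/4
√(X(-53) + D(4)) = √((-9 + (¼)*(-53)) + 1) = √((-9 - 53/4) + 1) = √(-89/4 + 1) = √(-85/4) = I*√85/2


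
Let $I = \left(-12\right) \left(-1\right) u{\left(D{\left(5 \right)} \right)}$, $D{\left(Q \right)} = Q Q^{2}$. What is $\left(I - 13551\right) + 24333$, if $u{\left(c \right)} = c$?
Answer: $12282$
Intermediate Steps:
$D{\left(Q \right)} = Q^{3}$
$I = 1500$ ($I = \left(-12\right) \left(-1\right) 5^{3} = 12 \cdot 125 = 1500$)
$\left(I - 13551\right) + 24333 = \left(1500 - 13551\right) + 24333 = -12051 + 24333 = 12282$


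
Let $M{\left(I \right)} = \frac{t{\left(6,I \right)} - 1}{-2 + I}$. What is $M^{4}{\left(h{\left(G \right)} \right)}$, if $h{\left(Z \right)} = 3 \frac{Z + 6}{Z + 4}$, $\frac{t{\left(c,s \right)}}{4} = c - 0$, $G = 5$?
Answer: $\frac{22667121}{625} \approx 36267.0$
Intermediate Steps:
$t{\left(c,s \right)} = 4 c$ ($t{\left(c,s \right)} = 4 \left(c - 0\right) = 4 \left(c + 0\right) = 4 c$)
$h{\left(Z \right)} = \frac{3 \left(6 + Z\right)}{4 + Z}$ ($h{\left(Z \right)} = 3 \frac{6 + Z}{4 + Z} = \frac{3 \left(6 + Z\right)}{4 + Z}$)
$M{\left(I \right)} = \frac{23}{-2 + I}$ ($M{\left(I \right)} = \frac{4 \cdot 6 - 1}{-2 + I} = \frac{24 - 1}{-2 + I} = \frac{23}{-2 + I}$)
$M^{4}{\left(h{\left(G \right)} \right)} = \left(\frac{23}{-2 + \frac{3 \left(6 + 5\right)}{4 + 5}}\right)^{4} = \left(\frac{23}{-2 + 3 \cdot \frac{1}{9} \cdot 11}\right)^{4} = \left(\frac{23}{-2 + \frac{11}{3}}\right)^{4} = \left(\frac{23}{\frac{5}{3}}\right)^{4} = \left(23 \cdot \frac{3}{5}\right)^{4} = \left(\frac{69}{5}\right)^{4} = \frac{22667121}{625}$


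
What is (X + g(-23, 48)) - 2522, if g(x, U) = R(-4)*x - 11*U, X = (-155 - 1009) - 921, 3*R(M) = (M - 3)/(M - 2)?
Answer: -92591/18 ≈ -5143.9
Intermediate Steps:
R(M) = (-3 + M)/(3*(-2 + M)) (R(M) = ((M - 3)/(M - 2))/3 = ((-3 + M)/(-2 + M))/3 = (-3 + M)/(3*(-2 + M)))
X = -2085 (X = -1164 - 921 = -2085)
g(x, U) = -11*U + 7*x/18 (g(x, U) = ((-3 - 4)/(3*(-2 - 4)))*x - 11*U = ((⅓)*(-7)/(-6))*x - 11*U = ((⅓)*(-⅙)*(-7))*x - 11*U = 7*x/18 - 11*U = -11*U + 7*x/18)
(X + g(-23, 48)) - 2522 = (-2085 + (-11*48 + (7/18)*(-23))) - 2522 = (-2085 + (-528 - 161/18)) - 2522 = (-2085 - 9665/18) - 2522 = -47195/18 - 2522 = -92591/18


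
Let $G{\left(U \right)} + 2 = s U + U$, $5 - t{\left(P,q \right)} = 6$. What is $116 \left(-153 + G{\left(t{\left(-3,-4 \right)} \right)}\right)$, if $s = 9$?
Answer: $-19140$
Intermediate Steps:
$t{\left(P,q \right)} = -1$ ($t{\left(P,q \right)} = 5 - 6 = -1$)
$G{\left(U \right)} = -2 + 10 U$ ($G{\left(U \right)} = -2 + \left(9 U + U\right) = -2 + 10 U$)
$116 \left(-153 + G{\left(t{\left(-3,-4 \right)} \right)}\right) = 116 \left(-153 + \left(-2 + 10 \left(-1\right)\right)\right) = 116 \left(-153 - 12\right) = 116 \left(-165\right) = -19140$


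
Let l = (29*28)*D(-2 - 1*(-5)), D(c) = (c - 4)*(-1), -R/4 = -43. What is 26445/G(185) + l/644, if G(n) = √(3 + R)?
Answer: 29/23 + 5289*√7/7 ≈ 2000.3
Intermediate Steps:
R = 172 (R = -4*(-43) = 172)
G(n) = 5*√7 (G(n) = √(3 + 172) = √175 = 5*√7)
D(c) = 4 - c (D(c) = (-4 + c)*(-1) = 4 - c)
l = 812 (l = (29*28)*(4 - (-2 - 1*(-5))) = 812*(4 - (-2 + 5)) = 812*(4 - 1*3) = 812*(4 - 3) = 812*1 = 812)
26445/G(185) + l/644 = 26445/((5*√7)) + 812/644 = 26445*(√7/35) + 812*(1/644) = 5289*√7/7 + 29/23 = 29/23 + 5289*√7/7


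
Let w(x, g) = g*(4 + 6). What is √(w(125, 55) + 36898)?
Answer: 2*√9362 ≈ 193.51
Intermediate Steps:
w(x, g) = 10*g (w(x, g) = g*10 = 10*g)
√(w(125, 55) + 36898) = √(10*55 + 36898) = √(550 + 36898) = √37448 = 2*√9362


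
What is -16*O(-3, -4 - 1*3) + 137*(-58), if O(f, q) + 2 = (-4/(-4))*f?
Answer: -7866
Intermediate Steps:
O(f, q) = -2 + f (O(f, q) = -2 + (-4/(-4))*f = -2 + (-4*(-1/4))*f = -2 + 1*f = -2 + f)
-16*O(-3, -4 - 1*3) + 137*(-58) = -16*(-2 - 3) + 137*(-58) = -16*(-5) - 7946 = 80 - 7946 = -7866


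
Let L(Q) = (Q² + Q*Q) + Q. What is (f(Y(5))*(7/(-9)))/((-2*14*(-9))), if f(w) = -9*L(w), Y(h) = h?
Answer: 55/36 ≈ 1.5278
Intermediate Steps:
L(Q) = Q + 2*Q² (L(Q) = (Q² + Q²) + Q = 2*Q² + Q = Q + 2*Q²)
f(w) = -9*w*(1 + 2*w)
(f(Y(5))*(7/(-9)))/((-2*14*(-9))) = ((-9*5*(1 + 2*5))*(7/(-9)))/((-2*14*(-9))) = ((-9*5*(1 + 10))*(7*(-⅑)))/((-28*(-9))) = (-9*5*11*(-7/9))/252 = -495*(-7/9)*(1/252) = 385*(1/252) = 55/36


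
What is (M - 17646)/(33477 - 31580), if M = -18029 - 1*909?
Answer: -36584/1897 ≈ -19.285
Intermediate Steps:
M = -18938 (M = -18029 - 909 = -18938)
(M - 17646)/(33477 - 31580) = (-18938 - 17646)/(33477 - 31580) = -36584/1897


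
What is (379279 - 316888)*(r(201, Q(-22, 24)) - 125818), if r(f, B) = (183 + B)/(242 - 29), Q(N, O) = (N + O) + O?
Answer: -557339322925/71 ≈ -7.8499e+9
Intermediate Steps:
Q(N, O) = N + 2*O
r(f, B) = 61/71 + B/213 (r(f, B) = (183 + B)/213 = (183 + B)*(1/213) = 61/71 + B/213)
(379279 - 316888)*(r(201, Q(-22, 24)) - 125818) = (379279 - 316888)*((61/71 + (-22 + 2*24)/213) - 125818) = 62391*((61/71 + (-22 + 48)/213) - 125818) = 62391*((61/71 + (1/213)*26) - 125818) = 62391*((61/71 + 26/213) - 125818) = 62391*(209/213 - 125818) = 62391*(-26799025/213) = -557339322925/71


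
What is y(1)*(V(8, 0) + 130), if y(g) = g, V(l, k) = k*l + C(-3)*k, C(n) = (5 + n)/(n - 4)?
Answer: 130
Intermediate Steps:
C(n) = (5 + n)/(-4 + n)
V(l, k) = -2*k/7 + k*l (V(l, k) = k*l + ((5 - 3)/(-4 - 3))*k = k*l + (2/(-7))*k = k*l + (-⅐*2)*k = k*l - 2*k/7 = -2*k/7 + k*l)
y(1)*(V(8, 0) + 130) = 1*((⅐)*0*(-2 + 7*8) + 130) = 1*((⅐)*0*(-2 + 56) + 130) = 1*((⅐)*0*54 + 130) = 1*(0 + 130) = 1*130 = 130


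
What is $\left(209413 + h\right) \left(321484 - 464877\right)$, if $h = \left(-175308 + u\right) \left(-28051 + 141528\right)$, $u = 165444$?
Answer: $160475080436995$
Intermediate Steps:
$h = -1119337128$ ($h = \left(-175308 + 165444\right) \left(-28051 + 141528\right) = \left(-9864\right) 113477 = -1119337128$)
$\left(209413 + h\right) \left(321484 - 464877\right) = \left(209413 - 1119337128\right) \left(321484 - 464877\right) = \left(-1119127715\right) \left(-143393\right) = 160475080436995$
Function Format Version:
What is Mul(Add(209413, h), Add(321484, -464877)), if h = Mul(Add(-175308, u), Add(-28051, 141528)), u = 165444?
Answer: 160475080436995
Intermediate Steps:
h = -1119337128 (h = Mul(Add(-175308, 165444), Add(-28051, 141528)) = Mul(-9864, 113477) = -1119337128)
Mul(Add(209413, h), Add(321484, -464877)) = Mul(Add(209413, -1119337128), Add(321484, -464877)) = Mul(-1119127715, -143393) = 160475080436995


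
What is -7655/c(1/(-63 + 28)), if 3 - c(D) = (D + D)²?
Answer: -9377375/3671 ≈ -2554.4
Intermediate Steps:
c(D) = 3 - 4*D² (c(D) = 3 - (D + D)² = 3 - (2*D)² = 3 - 4*D²)
-7655/c(1/(-63 + 28)) = -7655/(3 - 4/(-63 + 28)²) = -7655/(3 - 4*(1/(-35))²) = -7655/(3 - 4*(-1/35)²) = -7655/(3 - 4*1/1225) = -7655/(3 - 4/1225) = -7655/3671/1225 = -7655*1225/3671 = -9377375/3671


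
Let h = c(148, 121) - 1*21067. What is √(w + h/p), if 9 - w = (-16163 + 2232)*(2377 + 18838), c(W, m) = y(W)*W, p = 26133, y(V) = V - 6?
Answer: √22426493208702567/8711 ≈ 17191.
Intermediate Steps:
y(V) = -6 + V
c(W, m) = W*(-6 + W) (c(W, m) = (-6 + W)*W = W*(-6 + W))
w = 295546174 (w = 9 - (-16163 + 2232)*(2377 + 18838) = 9 - (-13931)*21215 = 9 - 1*(-295546165) = 9 + 295546165 = 295546174)
h = -51 (h = 148*(-6 + 148) - 1*21067 = 148*142 - 21067 = 21016 - 21067 = -51)
√(w + h/p) = √(295546174 - 51/26133) = √(295546174 - 51*1/26133) = √(295546174 - 17/8711) = √(2574502721697/8711) = √22426493208702567/8711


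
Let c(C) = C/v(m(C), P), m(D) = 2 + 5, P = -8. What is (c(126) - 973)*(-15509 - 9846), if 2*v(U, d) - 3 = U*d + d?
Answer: 1511284775/61 ≈ 2.4775e+7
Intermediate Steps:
m(D) = 7
v(U, d) = 3/2 + d/2 + U*d/2 (v(U, d) = 3/2 + (U*d + d)/2 = 3/2 + (d + U*d)/2 = 3/2 + (d/2 + U*d/2) = 3/2 + d/2 + U*d/2)
c(C) = -2*C/61 (c(C) = C/(3/2 + (1/2)*(-8) + (1/2)*7*(-8)) = C/(3/2 - 4 - 28) = C/(-61/2) = C*(-2/61) = -2*C/61)
(c(126) - 973)*(-15509 - 9846) = (-2/61*126 - 973)*(-15509 - 9846) = (-252/61 - 973)*(-25355) = -59605/61*(-25355) = 1511284775/61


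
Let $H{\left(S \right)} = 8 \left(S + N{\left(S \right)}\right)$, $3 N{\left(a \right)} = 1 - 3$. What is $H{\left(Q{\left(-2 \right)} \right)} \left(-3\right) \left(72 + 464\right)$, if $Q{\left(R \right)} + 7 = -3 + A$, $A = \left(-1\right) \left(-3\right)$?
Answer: $98624$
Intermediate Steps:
$A = 3$
$N{\left(a \right)} = - \frac{2}{3}$ ($N{\left(a \right)} = \frac{1 - 3}{3} = \frac{1}{3} \left(-2\right) = - \frac{2}{3}$)
$Q{\left(R \right)} = -7$ ($Q{\left(R \right)} = -7 + \left(-3 + 3\right) = -7 + 0 = -7$)
$H{\left(S \right)} = - \frac{16}{3} + 8 S$ ($H{\left(S \right)} = 8 \left(S - \frac{2}{3}\right) = 8 \left(- \frac{2}{3} + S\right) = - \frac{16}{3} + 8 S$)
$H{\left(Q{\left(-2 \right)} \right)} \left(-3\right) \left(72 + 464\right) = \left(- \frac{16}{3} + 8 \left(-7\right)\right) \left(-3\right) \left(72 + 464\right) = \left(- \frac{16}{3} - 56\right) \left(-3\right) 536 = \left(- \frac{184}{3}\right) \left(-3\right) 536 = 184 \cdot 536 = 98624$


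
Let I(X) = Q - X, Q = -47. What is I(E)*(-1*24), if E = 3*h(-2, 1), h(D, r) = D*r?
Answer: 984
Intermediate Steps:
E = -6 (E = 3*(-2*1) = 3*(-2) = -6)
I(X) = -47 - X
I(E)*(-1*24) = (-47 - 1*(-6))*(-1*24) = (-47 + 6)*(-24) = -41*(-24) = 984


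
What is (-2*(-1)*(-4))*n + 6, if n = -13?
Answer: 110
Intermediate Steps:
(-2*(-1)*(-4))*n + 6 = (-2*(-1)*(-4))*(-13) + 6 = (2*(-4))*(-13) + 6 = -8*(-13) + 6 = 104 + 6 = 110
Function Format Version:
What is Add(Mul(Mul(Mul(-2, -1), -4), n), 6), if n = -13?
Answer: 110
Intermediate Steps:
Add(Mul(Mul(Mul(-2, -1), -4), n), 6) = Add(Mul(Mul(Mul(-2, -1), -4), -13), 6) = Add(Mul(Mul(2, -4), -13), 6) = Add(Mul(-8, -13), 6) = Add(104, 6) = 110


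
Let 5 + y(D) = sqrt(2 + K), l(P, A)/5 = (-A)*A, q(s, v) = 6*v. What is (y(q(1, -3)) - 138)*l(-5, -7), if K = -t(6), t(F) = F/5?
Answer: 35035 - 98*sqrt(5) ≈ 34816.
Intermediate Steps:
t(F) = F/5 (t(F) = F*(1/5) = F/5)
K = -6/5 ≈ -1.2000
l(P, A) = -5*A**2 (l(P, A) = 5*((-A)*A) = 5*(-A**2) = -5*A**2)
y(D) = -5 + 2*sqrt(5)/5 (y(D) = -5 + sqrt(2 - 6/5) = -5 + sqrt(4/5) = -5 + 2*sqrt(5)/5)
(y(q(1, -3)) - 138)*l(-5, -7) = ((-5 + 2*sqrt(5)/5) - 138)*(-5*(-7)**2) = (-143 + 2*sqrt(5)/5)*(-5*49) = (-143 + 2*sqrt(5)/5)*(-245) = 35035 - 98*sqrt(5)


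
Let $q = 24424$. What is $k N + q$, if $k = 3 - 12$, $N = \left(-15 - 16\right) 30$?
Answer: $32794$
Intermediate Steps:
$N = -930$ ($N = \left(-31\right) 30 = -930$)
$k = -9$ ($k = 3 - 12 = -9$)
$k N + q = \left(-9\right) \left(-930\right) + 24424 = 8370 + 24424 = 32794$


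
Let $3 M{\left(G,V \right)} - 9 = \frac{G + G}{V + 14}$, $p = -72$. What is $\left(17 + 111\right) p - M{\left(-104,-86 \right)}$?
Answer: $- \frac{248939}{27} \approx -9220.0$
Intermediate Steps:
$M{\left(G,V \right)} = 3 + \frac{2 G}{3 \left(14 + V\right)}$ ($M{\left(G,V \right)} = 3 + \frac{\left(G + G\right) \frac{1}{V + 14}}{3} = 3 + \frac{2 G \frac{1}{14 + V}}{3} = 3 + \frac{2 G}{3 \left(14 + V\right)}$)
$\left(17 + 111\right) p - M{\left(-104,-86 \right)} = \left(17 + 111\right) \left(-72\right) - \frac{126 + 2 \left(-104\right) + 9 \left(-86\right)}{3 \left(14 - 86\right)} = 128 \left(-72\right) - \frac{126 - 208 - 774}{3 \left(-72\right)} = -9216 - \frac{1}{3} \left(- \frac{1}{72}\right) \left(-856\right) = -9216 - \frac{107}{27} = - \frac{248939}{27}$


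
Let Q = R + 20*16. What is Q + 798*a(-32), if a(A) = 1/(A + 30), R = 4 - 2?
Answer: -77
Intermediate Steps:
R = 2
a(A) = 1/(30 + A)
Q = 322 (Q = 2 + 20*16 = 2 + 320 = 322)
Q + 798*a(-32) = 322 + 798/(30 - 32) = 322 + 798/(-2) = 322 + 798*(-½) = 322 - 399 = -77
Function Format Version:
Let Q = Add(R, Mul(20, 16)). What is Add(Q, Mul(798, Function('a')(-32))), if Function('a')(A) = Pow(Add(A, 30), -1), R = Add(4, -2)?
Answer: -77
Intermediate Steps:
R = 2
Function('a')(A) = Pow(Add(30, A), -1)
Q = 322 (Q = Add(2, Mul(20, 16)) = Add(2, 320) = 322)
Add(Q, Mul(798, Function('a')(-32))) = Add(322, Mul(798, Pow(Add(30, -32), -1))) = Add(322, Mul(798, Pow(-2, -1))) = Add(322, Mul(798, Rational(-1, 2))) = Add(322, -399) = -77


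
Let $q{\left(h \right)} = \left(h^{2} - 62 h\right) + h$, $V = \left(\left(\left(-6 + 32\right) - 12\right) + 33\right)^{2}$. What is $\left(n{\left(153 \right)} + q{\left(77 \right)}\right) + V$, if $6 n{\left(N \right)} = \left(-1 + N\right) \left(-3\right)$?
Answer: $3365$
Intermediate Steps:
$n{\left(N \right)} = \frac{1}{2} - \frac{N}{2}$ ($n{\left(N \right)} = \frac{\left(-1 + N\right) \left(-3\right)}{6} = \frac{3 - 3 N}{6} = \frac{1}{2} - \frac{N}{2}$)
$V = 2209$ ($V = \left(\left(26 - 12\right) + 33\right)^{2} = \left(14 + 33\right)^{2} = 47^{2} = 2209$)
$q{\left(h \right)} = h^{2} - 61 h$
$\left(n{\left(153 \right)} + q{\left(77 \right)}\right) + V = \left(\left(\frac{1}{2} - \frac{153}{2}\right) + 77 \left(-61 + 77\right)\right) + 2209 = \left(\left(\frac{1}{2} - \frac{153}{2}\right) + 77 \cdot 16\right) + 2209 = \left(-76 + 1232\right) + 2209 = 1156 + 2209 = 3365$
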